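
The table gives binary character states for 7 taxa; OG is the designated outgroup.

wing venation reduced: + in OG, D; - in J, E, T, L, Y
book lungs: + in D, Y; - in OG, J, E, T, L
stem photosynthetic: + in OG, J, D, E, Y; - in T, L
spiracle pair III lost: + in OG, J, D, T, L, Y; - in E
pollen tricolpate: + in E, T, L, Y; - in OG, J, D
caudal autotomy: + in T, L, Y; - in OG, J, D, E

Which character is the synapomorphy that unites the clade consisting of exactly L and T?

Character polarity is set by the outgroup: the derived state is whichever differs from the outgroup's state, so for wing venation reduced, stem photosynthetic, spiracle pair III lost the derived state is '-', and for the remaining characters it is '+'.
wing venation reduced (derived state '-') is shared by E, J, L, T, and Y — a synapomorphy uniting that clade.
book lungs groups D and Y, which is incompatible with the clades supported by the remaining characters; treating it as convergent (homoplasy) costs fewer steps than any alternative tree.
stem photosynthetic: derived state '-' in L and T only — synapomorphy for {L, T}.
spiracle pair III lost: derived state '-' in E only — an autapomorphy, so it tells us nothing about relationships among taxa.
pollen tricolpate (derived state '+') is shared by E, L, T, and Y — a synapomorphy uniting that clade.
Only L, T, and Y show the derived state '+' for caudal autotomy, supporting them as a clade.
Most parsimonious ingroup topology: ((J,(E,((T,L),Y))),D).
The clade {L, T} is supported by stem photosynthetic: its derived state '-' occurs in exactly those taxa and in no other taxon (including the outgroup).

stem photosynthetic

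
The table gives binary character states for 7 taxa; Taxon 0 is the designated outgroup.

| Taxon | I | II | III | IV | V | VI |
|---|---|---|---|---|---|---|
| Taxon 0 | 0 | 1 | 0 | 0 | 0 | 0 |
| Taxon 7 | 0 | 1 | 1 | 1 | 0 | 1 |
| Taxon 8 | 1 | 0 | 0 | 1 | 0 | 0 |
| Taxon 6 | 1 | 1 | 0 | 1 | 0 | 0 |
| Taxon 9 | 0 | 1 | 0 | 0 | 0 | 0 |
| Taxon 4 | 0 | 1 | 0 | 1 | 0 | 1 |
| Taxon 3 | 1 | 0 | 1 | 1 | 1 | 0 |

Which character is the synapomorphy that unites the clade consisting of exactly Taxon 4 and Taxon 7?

Character polarity is set by the outgroup: the derived state is whichever differs from the outgroup's state, so for II the derived state is '0', and for the remaining characters it is '1'.
I (derived state '1') is shared by Taxon 3, Taxon 6, and Taxon 8 — a synapomorphy uniting that clade.
II (derived state '0') is shared by Taxon 3 and Taxon 8 — a synapomorphy uniting that clade.
III (state '1') occurs in Taxon 3 and Taxon 7 but conflicts with the nesting implied by the other characters — most parsimoniously interpreted as homoplasy.
IV: derived state '1' in Taxon 3, Taxon 4, Taxon 6, Taxon 7, and Taxon 8 only — synapomorphy for {Taxon 3, Taxon 4, Taxon 6, Taxon 7, Taxon 8}.
V: derived state '1' in Taxon 3 only — an autapomorphy, so it tells us nothing about relationships among taxa.
VI: derived state '1' in Taxon 4 and Taxon 7 only — synapomorphy for {Taxon 4, Taxon 7}.
Most parsimonious ingroup topology: (((Taxon 7,Taxon 4),((Taxon 8,Taxon 3),Taxon 6)),Taxon 9).
The clade {Taxon 4, Taxon 7} is supported by VI: its derived state '1' occurs in exactly those taxa and in no other taxon (including the outgroup).

VI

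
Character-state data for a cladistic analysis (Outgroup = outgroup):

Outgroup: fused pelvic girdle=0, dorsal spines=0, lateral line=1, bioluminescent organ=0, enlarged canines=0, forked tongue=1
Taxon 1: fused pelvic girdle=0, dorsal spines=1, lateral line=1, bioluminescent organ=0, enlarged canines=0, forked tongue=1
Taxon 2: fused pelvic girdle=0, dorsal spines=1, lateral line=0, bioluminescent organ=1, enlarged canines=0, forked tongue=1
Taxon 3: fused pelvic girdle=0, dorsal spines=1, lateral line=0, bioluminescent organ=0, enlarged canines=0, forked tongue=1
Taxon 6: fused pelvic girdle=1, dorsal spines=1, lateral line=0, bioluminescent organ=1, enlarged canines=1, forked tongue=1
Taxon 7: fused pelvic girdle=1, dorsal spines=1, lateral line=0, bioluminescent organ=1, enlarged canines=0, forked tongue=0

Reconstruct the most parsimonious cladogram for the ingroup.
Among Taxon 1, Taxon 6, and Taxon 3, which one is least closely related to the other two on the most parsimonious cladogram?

Character polarity is set by the outgroup: the derived state is whichever differs from the outgroup's state, so for lateral line, forked tongue the derived state is '0', and for the remaining characters it is '1'.
Only Taxon 6 and Taxon 7 show the derived state '1' for fused pelvic girdle, supporting them as a clade.
dorsal spines (derived state '1') is shared by all ingroup taxa — unites the whole ingroup.
Only Taxon 2, Taxon 3, Taxon 6, and Taxon 7 show the derived state '0' for lateral line, supporting them as a clade.
bioluminescent organ (derived state '1') is shared by Taxon 2, Taxon 6, and Taxon 7 — a synapomorphy uniting that clade.
enlarged canines: derived state '1' in Taxon 6 only — an autapomorphy, so it tells us nothing about relationships among taxa.
forked tongue (derived state '0') is unique to Taxon 7 (autapomorphy; uninformative for grouping).
Most parsimonious ingroup topology: (Taxon 1,((Taxon 2,(Taxon 6,Taxon 7)),Taxon 3)).
Taxon 3 and Taxon 6 share a more recent common ancestor with each other than either does with Taxon 1, so Taxon 1 is the least closely related of the three.

Taxon 1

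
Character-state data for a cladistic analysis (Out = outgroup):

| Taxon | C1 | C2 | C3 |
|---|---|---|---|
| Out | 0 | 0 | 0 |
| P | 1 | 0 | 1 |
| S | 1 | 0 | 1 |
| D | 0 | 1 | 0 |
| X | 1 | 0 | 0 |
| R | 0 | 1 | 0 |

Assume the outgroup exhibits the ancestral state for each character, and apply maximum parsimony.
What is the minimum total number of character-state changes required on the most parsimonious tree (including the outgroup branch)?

3

The outgroup has state '0' for every character, so '1' is the derived state throughout.
Only P, S, and X show the derived state '1' for C1, supporting them as a clade.
C2 (derived state '1') is shared by D and R — a synapomorphy uniting that clade.
C3: derived state '1' in P and S only — synapomorphy for {P, S}.
Most parsimonious ingroup topology: (((P,S),X),(D,R)).
Changes per character on this tree: C1: 1; C2: 1; C3: 1.
Total = 3.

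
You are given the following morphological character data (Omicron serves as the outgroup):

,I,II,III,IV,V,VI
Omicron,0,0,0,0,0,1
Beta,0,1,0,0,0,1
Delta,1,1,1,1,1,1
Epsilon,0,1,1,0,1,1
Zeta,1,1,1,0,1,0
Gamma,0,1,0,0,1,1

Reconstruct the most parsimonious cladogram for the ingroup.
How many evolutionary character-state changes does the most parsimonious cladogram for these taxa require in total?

Character polarity is set by the outgroup: the derived state is whichever differs from the outgroup's state, so for VI the derived state is '0', and for the remaining characters it is '1'.
I: derived state '1' in Delta and Zeta only — synapomorphy for {Delta, Zeta}.
All ingroup taxa share the derived state '1' for II; it defines the ingroup but does not resolve relationships within it.
III (derived state '1') is shared by Delta, Epsilon, and Zeta — a synapomorphy uniting that clade.
IV (derived state '1') is unique to Delta (autapomorphy; uninformative for grouping).
V: derived state '1' in Delta, Epsilon, Gamma, and Zeta only — synapomorphy for {Delta, Epsilon, Gamma, Zeta}.
VI: derived state '0' in Zeta only — an autapomorphy, so it tells us nothing about relationships among taxa.
Most parsimonious ingroup topology: (Beta,(((Delta,Zeta),Epsilon),Gamma)).
Changes per character on this tree: I: 1; II: 1; III: 1; IV: 1; V: 1; VI: 1.
Total = 6.

6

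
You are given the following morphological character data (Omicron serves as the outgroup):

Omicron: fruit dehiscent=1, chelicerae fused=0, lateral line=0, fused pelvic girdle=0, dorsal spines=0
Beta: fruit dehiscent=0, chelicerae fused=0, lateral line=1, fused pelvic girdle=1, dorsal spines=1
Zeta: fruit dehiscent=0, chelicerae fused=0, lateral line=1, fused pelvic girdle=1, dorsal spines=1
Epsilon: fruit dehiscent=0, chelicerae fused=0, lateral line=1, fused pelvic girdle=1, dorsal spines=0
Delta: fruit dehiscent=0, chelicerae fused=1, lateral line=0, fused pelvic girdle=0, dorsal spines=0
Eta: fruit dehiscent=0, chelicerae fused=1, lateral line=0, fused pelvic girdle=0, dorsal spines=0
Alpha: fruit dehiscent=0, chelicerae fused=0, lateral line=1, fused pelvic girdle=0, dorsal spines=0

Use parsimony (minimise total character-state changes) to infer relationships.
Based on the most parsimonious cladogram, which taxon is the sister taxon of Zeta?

Beta

Character polarity is set by the outgroup: the derived state is whichever differs from the outgroup's state, so for fruit dehiscent the derived state is '0', and for the remaining characters it is '1'.
fruit dehiscent (derived state '0') is shared by all ingroup taxa — unites the whole ingroup.
chelicerae fused (derived state '1') is shared by Delta and Eta — a synapomorphy uniting that clade.
lateral line (derived state '1') is shared by Alpha, Beta, Epsilon, and Zeta — a synapomorphy uniting that clade.
Only Beta, Epsilon, and Zeta show the derived state '1' for fused pelvic girdle, supporting them as a clade.
Only Beta and Zeta show the derived state '1' for dorsal spines, supporting them as a clade.
Most parsimonious ingroup topology: ((((Beta,Zeta),Epsilon),Alpha),(Delta,Eta)).
Zeta and Beta form a cherry on this tree, so they are sister taxa.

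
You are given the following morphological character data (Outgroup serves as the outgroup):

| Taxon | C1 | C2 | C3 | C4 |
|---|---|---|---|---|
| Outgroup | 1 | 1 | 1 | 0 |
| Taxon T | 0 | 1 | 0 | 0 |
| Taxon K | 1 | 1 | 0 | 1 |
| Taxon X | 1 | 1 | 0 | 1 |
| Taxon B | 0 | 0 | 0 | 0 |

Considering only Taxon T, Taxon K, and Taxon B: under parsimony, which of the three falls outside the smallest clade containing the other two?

Taxon K

Character polarity is set by the outgroup: the derived state is whichever differs from the outgroup's state, so for C1, C2, C3 the derived state is '0', and for the remaining characters it is '1'.
C1: derived state '0' in Taxon B and Taxon T only — synapomorphy for {Taxon B, Taxon T}.
C2 (derived state '0') is unique to Taxon B (autapomorphy; uninformative for grouping).
All ingroup taxa share the derived state '0' for C3; it defines the ingroup but does not resolve relationships within it.
C4: derived state '1' in Taxon K and Taxon X only — synapomorphy for {Taxon K, Taxon X}.
Most parsimonious ingroup topology: ((Taxon T,Taxon B),(Taxon K,Taxon X)).
Taxon B and Taxon T share a more recent common ancestor with each other than either does with Taxon K, so Taxon K is the least closely related of the three.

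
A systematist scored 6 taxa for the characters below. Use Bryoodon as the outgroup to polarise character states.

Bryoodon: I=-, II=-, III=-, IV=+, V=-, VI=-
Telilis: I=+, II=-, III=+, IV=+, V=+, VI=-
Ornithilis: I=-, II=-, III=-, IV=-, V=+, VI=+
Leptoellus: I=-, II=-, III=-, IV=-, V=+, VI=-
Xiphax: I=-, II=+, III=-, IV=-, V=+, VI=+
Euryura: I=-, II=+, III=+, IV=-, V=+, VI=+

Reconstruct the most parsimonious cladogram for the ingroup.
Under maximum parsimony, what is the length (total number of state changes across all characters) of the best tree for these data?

7

Character polarity is set by the outgroup: the derived state is whichever differs from the outgroup's state, so for IV the derived state is '-', and for the remaining characters it is '+'.
I (derived state '+') is unique to Telilis (autapomorphy; uninformative for grouping).
II (derived state '+') is shared by Euryura and Xiphax — a synapomorphy uniting that clade.
III groups Euryura and Telilis, which is incompatible with the clades supported by the remaining characters; treating it as convergent (homoplasy) costs fewer steps than any alternative tree.
IV (derived state '-') is shared by Euryura, Leptoellus, Ornithilis, and Xiphax — a synapomorphy uniting that clade.
V (derived state '+') is shared by all ingroup taxa — unites the whole ingroup.
VI (derived state '+') is shared by Euryura, Ornithilis, and Xiphax — a synapomorphy uniting that clade.
Most parsimonious ingroup topology: (Telilis,((Ornithilis,(Xiphax,Euryura)),Leptoellus)).
Changes per character on this tree: I: 1; II: 1; III: 2; IV: 1; V: 1; VI: 1.
Total = 7.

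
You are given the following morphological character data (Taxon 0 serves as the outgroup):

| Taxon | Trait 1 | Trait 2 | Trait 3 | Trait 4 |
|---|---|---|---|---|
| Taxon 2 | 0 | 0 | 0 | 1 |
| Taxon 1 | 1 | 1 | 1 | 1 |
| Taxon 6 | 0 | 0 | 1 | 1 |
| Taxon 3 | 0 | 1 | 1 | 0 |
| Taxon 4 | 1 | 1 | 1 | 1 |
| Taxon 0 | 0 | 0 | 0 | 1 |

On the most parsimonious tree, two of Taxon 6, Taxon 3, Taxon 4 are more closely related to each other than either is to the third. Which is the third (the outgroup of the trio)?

Character polarity is set by the outgroup: the derived state is whichever differs from the outgroup's state, so for Trait 4 the derived state is '0', and for the remaining characters it is '1'.
Trait 1 (derived state '1') is shared by Taxon 1 and Taxon 4 — a synapomorphy uniting that clade.
Only Taxon 1, Taxon 3, and Taxon 4 show the derived state '1' for Trait 2, supporting them as a clade.
Trait 3 (derived state '1') is shared by Taxon 1, Taxon 3, Taxon 4, and Taxon 6 — a synapomorphy uniting that clade.
Trait 4 (derived state '0') is unique to Taxon 3 (autapomorphy; uninformative for grouping).
Most parsimonious ingroup topology: ((((Taxon 4,Taxon 1),Taxon 3),Taxon 6),Taxon 2).
Taxon 4 and Taxon 3 share a more recent common ancestor with each other than either does with Taxon 6, so Taxon 6 is the least closely related of the three.

Taxon 6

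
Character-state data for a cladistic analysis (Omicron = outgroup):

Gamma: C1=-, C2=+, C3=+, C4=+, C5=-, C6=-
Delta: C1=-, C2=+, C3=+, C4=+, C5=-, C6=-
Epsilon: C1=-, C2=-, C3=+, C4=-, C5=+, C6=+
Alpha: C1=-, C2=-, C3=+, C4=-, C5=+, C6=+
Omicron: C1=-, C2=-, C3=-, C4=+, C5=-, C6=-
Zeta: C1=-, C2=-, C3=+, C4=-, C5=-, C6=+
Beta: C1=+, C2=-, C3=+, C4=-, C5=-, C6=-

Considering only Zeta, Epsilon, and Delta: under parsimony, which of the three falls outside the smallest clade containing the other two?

Character polarity is set by the outgroup: the derived state is whichever differs from the outgroup's state, so for C4 the derived state is '-', and for the remaining characters it is '+'.
C1 (derived state '+') is unique to Beta (autapomorphy; uninformative for grouping).
C2 (derived state '+') is shared by Delta and Gamma — a synapomorphy uniting that clade.
All ingroup taxa share the derived state '+' for C3; it defines the ingroup but does not resolve relationships within it.
Only Alpha, Beta, Epsilon, and Zeta show the derived state '-' for C4, supporting them as a clade.
C5: derived state '+' in Alpha and Epsilon only — synapomorphy for {Alpha, Epsilon}.
Only Alpha, Epsilon, and Zeta show the derived state '+' for C6, supporting them as a clade.
Most parsimonious ingroup topology: (((Zeta,(Alpha,Epsilon)),Beta),(Gamma,Delta)).
Zeta and Epsilon share a more recent common ancestor with each other than either does with Delta, so Delta is the least closely related of the three.

Delta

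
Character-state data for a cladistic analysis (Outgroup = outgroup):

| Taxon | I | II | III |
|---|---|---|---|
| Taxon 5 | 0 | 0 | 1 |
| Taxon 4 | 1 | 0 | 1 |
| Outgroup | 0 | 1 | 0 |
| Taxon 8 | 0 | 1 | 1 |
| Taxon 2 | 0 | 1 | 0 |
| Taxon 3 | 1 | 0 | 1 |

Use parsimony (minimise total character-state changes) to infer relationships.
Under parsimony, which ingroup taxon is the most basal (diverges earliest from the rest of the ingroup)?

Character polarity is set by the outgroup: the derived state is whichever differs from the outgroup's state, so for II the derived state is '0', and for the remaining characters it is '1'.
I (derived state '1') is shared by Taxon 3 and Taxon 4 — a synapomorphy uniting that clade.
II: derived state '0' in Taxon 3, Taxon 4, and Taxon 5 only — synapomorphy for {Taxon 3, Taxon 4, Taxon 5}.
Only Taxon 3, Taxon 4, Taxon 5, and Taxon 8 show the derived state '1' for III, supporting them as a clade.
Most parsimonious ingroup topology: ((Taxon 8,((Taxon 3,Taxon 4),Taxon 5)),Taxon 2).
Taxon 2 is sister to the clade containing all other ingroup taxa, so it is the earliest-diverging (most basal) ingroup lineage.

Taxon 2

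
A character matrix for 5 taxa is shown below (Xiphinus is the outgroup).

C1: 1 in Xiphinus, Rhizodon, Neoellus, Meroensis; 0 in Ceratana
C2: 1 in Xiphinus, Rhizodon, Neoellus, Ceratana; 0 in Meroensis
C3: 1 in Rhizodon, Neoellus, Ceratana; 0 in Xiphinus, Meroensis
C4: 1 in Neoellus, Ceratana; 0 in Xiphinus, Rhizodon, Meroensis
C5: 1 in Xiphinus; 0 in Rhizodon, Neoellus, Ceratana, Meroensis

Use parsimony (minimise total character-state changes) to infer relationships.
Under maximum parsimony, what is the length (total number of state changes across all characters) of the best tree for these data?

Character polarity is set by the outgroup: the derived state is whichever differs from the outgroup's state, so for C1, C2, C5 the derived state is '0', and for the remaining characters it is '1'.
C1: derived state '0' in Ceratana only — an autapomorphy, so it tells us nothing about relationships among taxa.
C2 (derived state '0') is unique to Meroensis (autapomorphy; uninformative for grouping).
C3: derived state '1' in Ceratana, Neoellus, and Rhizodon only — synapomorphy for {Ceratana, Neoellus, Rhizodon}.
C4 (derived state '1') is shared by Ceratana and Neoellus — a synapomorphy uniting that clade.
All ingroup taxa share the derived state '0' for C5; it defines the ingroup but does not resolve relationships within it.
Most parsimonious ingroup topology: ((Rhizodon,(Neoellus,Ceratana)),Meroensis).
Changes per character on this tree: C1: 1; C2: 1; C3: 1; C4: 1; C5: 1.
Total = 5.

5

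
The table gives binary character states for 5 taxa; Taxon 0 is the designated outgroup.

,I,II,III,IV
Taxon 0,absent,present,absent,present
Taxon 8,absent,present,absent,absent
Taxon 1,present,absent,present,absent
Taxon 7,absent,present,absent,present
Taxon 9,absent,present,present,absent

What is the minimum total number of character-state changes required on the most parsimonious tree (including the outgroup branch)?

4

Character polarity is set by the outgroup: the derived state is whichever differs from the outgroup's state, so for II, IV the derived state is 'absent', and for the remaining characters it is 'present'.
I (derived state 'present') is unique to Taxon 1 (autapomorphy; uninformative for grouping).
II (derived state 'absent') is unique to Taxon 1 (autapomorphy; uninformative for grouping).
III (derived state 'present') is shared by Taxon 1 and Taxon 9 — a synapomorphy uniting that clade.
Only Taxon 1, Taxon 8, and Taxon 9 show the derived state 'absent' for IV, supporting them as a clade.
Most parsimonious ingroup topology: ((Taxon 8,(Taxon 1,Taxon 9)),Taxon 7).
Changes per character on this tree: I: 1; II: 1; III: 1; IV: 1.
Total = 4.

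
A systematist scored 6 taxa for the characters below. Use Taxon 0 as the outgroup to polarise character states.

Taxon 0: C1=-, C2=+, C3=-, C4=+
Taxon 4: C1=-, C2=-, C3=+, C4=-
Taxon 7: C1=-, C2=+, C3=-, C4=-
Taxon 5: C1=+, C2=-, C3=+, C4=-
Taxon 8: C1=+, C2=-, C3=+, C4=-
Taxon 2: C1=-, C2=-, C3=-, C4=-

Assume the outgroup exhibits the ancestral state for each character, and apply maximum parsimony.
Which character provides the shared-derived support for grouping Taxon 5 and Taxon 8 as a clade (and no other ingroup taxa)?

Character polarity is set by the outgroup: the derived state is whichever differs from the outgroup's state, so for C2, C4 the derived state is '-', and for the remaining characters it is '+'.
C1 (derived state '+') is shared by Taxon 5 and Taxon 8 — a synapomorphy uniting that clade.
Only Taxon 2, Taxon 4, Taxon 5, and Taxon 8 show the derived state '-' for C2, supporting them as a clade.
C3: derived state '+' in Taxon 4, Taxon 5, and Taxon 8 only — synapomorphy for {Taxon 4, Taxon 5, Taxon 8}.
All ingroup taxa share the derived state '-' for C4; it defines the ingroup but does not resolve relationships within it.
Most parsimonious ingroup topology: (((Taxon 4,(Taxon 5,Taxon 8)),Taxon 2),Taxon 7).
The clade {Taxon 5, Taxon 8} is supported by C1: its derived state '+' occurs in exactly those taxa and in no other taxon (including the outgroup).

C1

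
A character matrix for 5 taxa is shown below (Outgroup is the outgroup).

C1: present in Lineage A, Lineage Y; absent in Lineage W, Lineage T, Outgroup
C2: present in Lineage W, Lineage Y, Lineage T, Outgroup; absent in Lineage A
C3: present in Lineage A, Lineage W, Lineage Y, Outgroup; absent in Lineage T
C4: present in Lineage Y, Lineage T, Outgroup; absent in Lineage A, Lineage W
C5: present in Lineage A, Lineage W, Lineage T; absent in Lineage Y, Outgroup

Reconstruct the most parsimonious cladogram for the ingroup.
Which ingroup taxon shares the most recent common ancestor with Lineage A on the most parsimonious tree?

Character polarity is set by the outgroup: the derived state is whichever differs from the outgroup's state, so for C2, C3, C4 the derived state is 'absent', and for the remaining characters it is 'present'.
C1 (state 'present') occurs in Lineage A and Lineage Y but conflicts with the nesting implied by the other characters — most parsimoniously interpreted as homoplasy.
C2: derived state 'absent' in Lineage A only — an autapomorphy, so it tells us nothing about relationships among taxa.
C3: derived state 'absent' in Lineage T only — an autapomorphy, so it tells us nothing about relationships among taxa.
C4 (derived state 'absent') is shared by Lineage A and Lineage W — a synapomorphy uniting that clade.
C5: derived state 'present' in Lineage A, Lineage T, and Lineage W only — synapomorphy for {Lineage A, Lineage T, Lineage W}.
Most parsimonious ingroup topology: (((Lineage A,Lineage W),Lineage T),Lineage Y).
Lineage A and Lineage W form a cherry on this tree, so they are sister taxa.

Lineage W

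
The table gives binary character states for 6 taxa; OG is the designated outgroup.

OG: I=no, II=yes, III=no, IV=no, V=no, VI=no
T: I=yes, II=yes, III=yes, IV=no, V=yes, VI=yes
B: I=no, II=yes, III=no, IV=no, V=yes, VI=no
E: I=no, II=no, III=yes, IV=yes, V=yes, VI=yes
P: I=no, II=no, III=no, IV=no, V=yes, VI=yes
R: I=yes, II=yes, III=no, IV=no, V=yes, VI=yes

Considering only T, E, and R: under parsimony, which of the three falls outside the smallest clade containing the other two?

Character polarity is set by the outgroup: the derived state is whichever differs from the outgroup's state, so for II the derived state is 'no', and for the remaining characters it is 'yes'.
I: derived state 'yes' in R and T only — synapomorphy for {R, T}.
Only E and P show the derived state 'no' for II, supporting them as a clade.
III groups E and T, which is incompatible with the clades supported by the remaining characters; treating it as convergent (homoplasy) costs fewer steps than any alternative tree.
IV: derived state 'yes' in E only — an autapomorphy, so it tells us nothing about relationships among taxa.
All ingroup taxa share the derived state 'yes' for V; it defines the ingroup but does not resolve relationships within it.
VI (derived state 'yes') is shared by E, P, R, and T — a synapomorphy uniting that clade.
Most parsimonious ingroup topology: (((T,R),(E,P)),B).
R and T share a more recent common ancestor with each other than either does with E, so E is the least closely related of the three.

E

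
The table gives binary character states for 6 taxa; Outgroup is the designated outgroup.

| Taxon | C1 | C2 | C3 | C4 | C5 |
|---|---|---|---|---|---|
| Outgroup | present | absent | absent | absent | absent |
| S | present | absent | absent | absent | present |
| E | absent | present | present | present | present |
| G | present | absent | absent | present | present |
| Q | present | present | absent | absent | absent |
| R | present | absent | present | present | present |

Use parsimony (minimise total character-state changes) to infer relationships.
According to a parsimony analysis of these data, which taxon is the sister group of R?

E

Character polarity is set by the outgroup: the derived state is whichever differs from the outgroup's state, so for C1 the derived state is 'absent', and for the remaining characters it is 'present'.
C1: derived state 'absent' in E only — an autapomorphy, so it tells us nothing about relationships among taxa.
C2 (state 'present') occurs in E and Q but conflicts with the nesting implied by the other characters — most parsimoniously interpreted as homoplasy.
C3: derived state 'present' in E and R only — synapomorphy for {E, R}.
C4: derived state 'present' in E, G, and R only — synapomorphy for {E, G, R}.
C5 (derived state 'present') is shared by E, G, R, and S — a synapomorphy uniting that clade.
Most parsimonious ingroup topology: ((S,((E,R),G)),Q).
R and E form a cherry on this tree, so they are sister taxa.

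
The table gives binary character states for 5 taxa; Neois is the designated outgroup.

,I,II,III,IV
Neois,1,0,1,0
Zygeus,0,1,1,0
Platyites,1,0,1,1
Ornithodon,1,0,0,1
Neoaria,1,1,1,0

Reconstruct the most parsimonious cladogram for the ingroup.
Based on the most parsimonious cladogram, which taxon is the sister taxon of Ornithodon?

Platyites

Character polarity is set by the outgroup: the derived state is whichever differs from the outgroup's state, so for I, III the derived state is '0', and for the remaining characters it is '1'.
I: derived state '0' in Zygeus only — an autapomorphy, so it tells us nothing about relationships among taxa.
Only Neoaria and Zygeus show the derived state '1' for II, supporting them as a clade.
III (derived state '0') is unique to Ornithodon (autapomorphy; uninformative for grouping).
Only Ornithodon and Platyites show the derived state '1' for IV, supporting them as a clade.
Most parsimonious ingroup topology: ((Zygeus,Neoaria),(Platyites,Ornithodon)).
Ornithodon and Platyites form a cherry on this tree, so they are sister taxa.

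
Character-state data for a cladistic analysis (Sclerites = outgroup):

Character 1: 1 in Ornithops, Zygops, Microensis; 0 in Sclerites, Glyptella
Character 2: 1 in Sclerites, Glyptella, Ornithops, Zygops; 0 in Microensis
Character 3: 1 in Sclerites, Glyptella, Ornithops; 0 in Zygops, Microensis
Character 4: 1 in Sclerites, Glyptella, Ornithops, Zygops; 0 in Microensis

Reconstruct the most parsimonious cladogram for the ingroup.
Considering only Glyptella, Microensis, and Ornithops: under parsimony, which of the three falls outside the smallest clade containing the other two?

Glyptella

Character polarity is set by the outgroup: the derived state is whichever differs from the outgroup's state, so for Character 2, Character 3, Character 4 the derived state is '0', and for the remaining characters it is '1'.
Only Microensis, Ornithops, and Zygops show the derived state '1' for Character 1, supporting them as a clade.
Character 2: derived state '0' in Microensis only — an autapomorphy, so it tells us nothing about relationships among taxa.
Character 3: derived state '0' in Microensis and Zygops only — synapomorphy for {Microensis, Zygops}.
Character 4 (derived state '0') is unique to Microensis (autapomorphy; uninformative for grouping).
Most parsimonious ingroup topology: (Glyptella,(Ornithops,(Zygops,Microensis))).
Ornithops and Microensis share a more recent common ancestor with each other than either does with Glyptella, so Glyptella is the least closely related of the three.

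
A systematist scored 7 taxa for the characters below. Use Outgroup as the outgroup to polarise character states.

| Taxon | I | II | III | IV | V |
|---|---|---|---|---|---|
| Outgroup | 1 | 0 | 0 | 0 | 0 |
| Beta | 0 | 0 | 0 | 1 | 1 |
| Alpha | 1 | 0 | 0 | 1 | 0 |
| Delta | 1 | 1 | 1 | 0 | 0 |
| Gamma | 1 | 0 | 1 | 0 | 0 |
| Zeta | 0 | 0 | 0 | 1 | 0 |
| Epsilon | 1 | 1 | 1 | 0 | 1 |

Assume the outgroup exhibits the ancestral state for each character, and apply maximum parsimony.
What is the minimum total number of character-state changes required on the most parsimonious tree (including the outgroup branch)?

Character polarity is set by the outgroup: the derived state is whichever differs from the outgroup's state, so for I the derived state is '0', and for the remaining characters it is '1'.
Only Beta and Zeta show the derived state '0' for I, supporting them as a clade.
II (derived state '1') is shared by Delta and Epsilon — a synapomorphy uniting that clade.
Only Delta, Epsilon, and Gamma show the derived state '1' for III, supporting them as a clade.
IV (derived state '1') is shared by Alpha, Beta, and Zeta — a synapomorphy uniting that clade.
V groups Beta and Epsilon, which is incompatible with the clades supported by the remaining characters; treating it as convergent (homoplasy) costs fewer steps than any alternative tree.
Most parsimonious ingroup topology: (((Beta,Zeta),Alpha),((Delta,Epsilon),Gamma)).
Changes per character on this tree: I: 1; II: 1; III: 1; IV: 1; V: 2.
Total = 6.

6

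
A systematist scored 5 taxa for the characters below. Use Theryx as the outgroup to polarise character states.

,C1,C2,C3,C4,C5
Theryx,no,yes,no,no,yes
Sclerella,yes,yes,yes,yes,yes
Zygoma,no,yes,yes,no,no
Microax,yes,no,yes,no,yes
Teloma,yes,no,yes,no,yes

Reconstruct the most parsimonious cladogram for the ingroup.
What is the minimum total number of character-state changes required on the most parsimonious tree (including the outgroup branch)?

5

Character polarity is set by the outgroup: the derived state is whichever differs from the outgroup's state, so for C2, C5 the derived state is 'no', and for the remaining characters it is 'yes'.
Only Microax, Sclerella, and Teloma show the derived state 'yes' for C1, supporting them as a clade.
C2 (derived state 'no') is shared by Microax and Teloma — a synapomorphy uniting that clade.
C3 (derived state 'yes') is shared by all ingroup taxa — unites the whole ingroup.
C4 (derived state 'yes') is unique to Sclerella (autapomorphy; uninformative for grouping).
C5: derived state 'no' in Zygoma only — an autapomorphy, so it tells us nothing about relationships among taxa.
Most parsimonious ingroup topology: ((Sclerella,(Microax,Teloma)),Zygoma).
Changes per character on this tree: C1: 1; C2: 1; C3: 1; C4: 1; C5: 1.
Total = 5.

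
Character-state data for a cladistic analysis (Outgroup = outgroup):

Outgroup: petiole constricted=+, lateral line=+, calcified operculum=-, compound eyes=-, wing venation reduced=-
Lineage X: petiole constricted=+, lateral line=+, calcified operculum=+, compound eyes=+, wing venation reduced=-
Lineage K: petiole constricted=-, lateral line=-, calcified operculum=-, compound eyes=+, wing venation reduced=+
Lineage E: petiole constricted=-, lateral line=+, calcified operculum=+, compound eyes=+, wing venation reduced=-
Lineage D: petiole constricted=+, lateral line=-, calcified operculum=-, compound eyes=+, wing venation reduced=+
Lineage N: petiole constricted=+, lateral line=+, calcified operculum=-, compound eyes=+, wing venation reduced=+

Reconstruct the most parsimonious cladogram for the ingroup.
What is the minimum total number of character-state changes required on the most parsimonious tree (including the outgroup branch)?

Character polarity is set by the outgroup: the derived state is whichever differs from the outgroup's state, so for petiole constricted, lateral line the derived state is '-', and for the remaining characters it is '+'.
petiole constricted (state '-') occurs in Lineage E and Lineage K but conflicts with the nesting implied by the other characters — most parsimoniously interpreted as homoplasy.
lateral line: derived state '-' in Lineage D and Lineage K only — synapomorphy for {Lineage D, Lineage K}.
calcified operculum: derived state '+' in Lineage E and Lineage X only — synapomorphy for {Lineage E, Lineage X}.
All ingroup taxa share the derived state '+' for compound eyes; it defines the ingroup but does not resolve relationships within it.
Only Lineage D, Lineage K, and Lineage N show the derived state '+' for wing venation reduced, supporting them as a clade.
Most parsimonious ingroup topology: ((Lineage X,Lineage E),((Lineage K,Lineage D),Lineage N)).
Changes per character on this tree: petiole constricted: 2; lateral line: 1; calcified operculum: 1; compound eyes: 1; wing venation reduced: 1.
Total = 6.

6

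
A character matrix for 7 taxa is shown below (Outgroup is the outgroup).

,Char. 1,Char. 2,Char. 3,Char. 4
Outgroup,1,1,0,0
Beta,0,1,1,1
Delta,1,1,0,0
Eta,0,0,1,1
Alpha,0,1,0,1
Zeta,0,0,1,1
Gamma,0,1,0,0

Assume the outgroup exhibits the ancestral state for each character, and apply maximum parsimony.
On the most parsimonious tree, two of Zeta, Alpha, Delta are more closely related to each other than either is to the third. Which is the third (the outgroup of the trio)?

Delta

Character polarity is set by the outgroup: the derived state is whichever differs from the outgroup's state, so for Char. 1, Char. 2 the derived state is '0', and for the remaining characters it is '1'.
Only Alpha, Beta, Eta, Gamma, and Zeta show the derived state '0' for Char. 1, supporting them as a clade.
Only Eta and Zeta show the derived state '0' for Char. 2, supporting them as a clade.
Only Beta, Eta, and Zeta show the derived state '1' for Char. 3, supporting them as a clade.
Only Alpha, Beta, Eta, and Zeta show the derived state '1' for Char. 4, supporting them as a clade.
Most parsimonious ingroup topology: ((((Beta,(Eta,Zeta)),Alpha),Gamma),Delta).
Zeta and Alpha share a more recent common ancestor with each other than either does with Delta, so Delta is the least closely related of the three.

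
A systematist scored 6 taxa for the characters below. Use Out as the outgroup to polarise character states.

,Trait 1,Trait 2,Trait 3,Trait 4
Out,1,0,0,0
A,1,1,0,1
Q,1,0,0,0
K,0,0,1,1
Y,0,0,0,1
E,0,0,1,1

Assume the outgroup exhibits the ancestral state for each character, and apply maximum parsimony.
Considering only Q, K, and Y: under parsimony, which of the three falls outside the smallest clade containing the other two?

Q

Character polarity is set by the outgroup: the derived state is whichever differs from the outgroup's state, so for Trait 1 the derived state is '0', and for the remaining characters it is '1'.
Trait 1: derived state '0' in E, K, and Y only — synapomorphy for {E, K, Y}.
Trait 2 (derived state '1') is unique to A (autapomorphy; uninformative for grouping).
Trait 3: derived state '1' in E and K only — synapomorphy for {E, K}.
Trait 4 (derived state '1') is shared by A, E, K, and Y — a synapomorphy uniting that clade.
Most parsimonious ingroup topology: ((A,((K,E),Y)),Q).
Y and K share a more recent common ancestor with each other than either does with Q, so Q is the least closely related of the three.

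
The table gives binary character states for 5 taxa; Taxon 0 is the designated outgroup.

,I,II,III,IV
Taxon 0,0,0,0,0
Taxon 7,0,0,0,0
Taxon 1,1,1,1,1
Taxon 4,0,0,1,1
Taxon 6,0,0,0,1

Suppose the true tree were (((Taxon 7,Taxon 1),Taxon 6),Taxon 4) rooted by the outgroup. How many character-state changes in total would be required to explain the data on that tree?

Map each character onto (((Taxon 7,Taxon 1),Taxon 6),Taxon 4) (rooted by Taxon 0) and count the minimum state changes it requires (Fitch parsimony):
I: 1; II: 1; III: 2; IV: 2.
Total tree length = 6.

6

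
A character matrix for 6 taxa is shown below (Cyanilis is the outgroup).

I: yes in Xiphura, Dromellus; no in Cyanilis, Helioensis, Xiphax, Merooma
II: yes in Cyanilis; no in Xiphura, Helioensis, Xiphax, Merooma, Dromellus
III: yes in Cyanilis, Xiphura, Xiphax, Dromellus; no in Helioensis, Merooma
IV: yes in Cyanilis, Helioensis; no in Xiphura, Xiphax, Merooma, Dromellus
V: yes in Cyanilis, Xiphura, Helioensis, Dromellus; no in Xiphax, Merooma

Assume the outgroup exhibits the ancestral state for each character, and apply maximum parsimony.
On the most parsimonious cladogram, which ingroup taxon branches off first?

Helioensis

Character polarity is set by the outgroup: the derived state is whichever differs from the outgroup's state, so for II, III, IV, V the derived state is 'no', and for the remaining characters it is 'yes'.
I (derived state 'yes') is shared by Dromellus and Xiphura — a synapomorphy uniting that clade.
All ingroup taxa share the derived state 'no' for II; it defines the ingroup but does not resolve relationships within it.
III (state 'no') occurs in Helioensis and Merooma but conflicts with the nesting implied by the other characters — most parsimoniously interpreted as homoplasy.
IV (derived state 'no') is shared by Dromellus, Merooma, Xiphax, and Xiphura — a synapomorphy uniting that clade.
V: derived state 'no' in Merooma and Xiphax only — synapomorphy for {Merooma, Xiphax}.
Most parsimonious ingroup topology: (((Xiphura,Dromellus),(Xiphax,Merooma)),Helioensis).
Helioensis is sister to the clade containing all other ingroup taxa, so it is the earliest-diverging (most basal) ingroup lineage.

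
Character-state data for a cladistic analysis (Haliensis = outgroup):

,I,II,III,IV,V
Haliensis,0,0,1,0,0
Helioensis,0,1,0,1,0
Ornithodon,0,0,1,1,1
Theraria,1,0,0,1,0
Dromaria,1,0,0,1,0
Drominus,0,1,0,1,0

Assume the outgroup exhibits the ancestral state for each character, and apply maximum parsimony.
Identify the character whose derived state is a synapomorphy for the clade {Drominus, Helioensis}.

II

Character polarity is set by the outgroup: the derived state is whichever differs from the outgroup's state, so for III the derived state is '0', and for the remaining characters it is '1'.
I: derived state '1' in Dromaria and Theraria only — synapomorphy for {Dromaria, Theraria}.
II (derived state '1') is shared by Drominus and Helioensis — a synapomorphy uniting that clade.
III (derived state '0') is shared by Dromaria, Drominus, Helioensis, and Theraria — a synapomorphy uniting that clade.
All ingroup taxa share the derived state '1' for IV; it defines the ingroup but does not resolve relationships within it.
V: derived state '1' in Ornithodon only — an autapomorphy, so it tells us nothing about relationships among taxa.
Most parsimonious ingroup topology: (((Helioensis,Drominus),(Theraria,Dromaria)),Ornithodon).
The clade {Drominus, Helioensis} is supported by II: its derived state '1' occurs in exactly those taxa and in no other taxon (including the outgroup).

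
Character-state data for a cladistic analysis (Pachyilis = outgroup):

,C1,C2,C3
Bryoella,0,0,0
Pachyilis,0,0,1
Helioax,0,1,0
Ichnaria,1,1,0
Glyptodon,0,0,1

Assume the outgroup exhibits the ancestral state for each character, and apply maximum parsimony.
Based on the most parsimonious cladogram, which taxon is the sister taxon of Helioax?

Character polarity is set by the outgroup: the derived state is whichever differs from the outgroup's state, so for C3 the derived state is '0', and for the remaining characters it is '1'.
C1: derived state '1' in Ichnaria only — an autapomorphy, so it tells us nothing about relationships among taxa.
C2: derived state '1' in Helioax and Ichnaria only — synapomorphy for {Helioax, Ichnaria}.
C3 (derived state '0') is shared by Bryoella, Helioax, and Ichnaria — a synapomorphy uniting that clade.
Most parsimonious ingroup topology: (((Ichnaria,Helioax),Bryoella),Glyptodon).
Helioax and Ichnaria form a cherry on this tree, so they are sister taxa.

Ichnaria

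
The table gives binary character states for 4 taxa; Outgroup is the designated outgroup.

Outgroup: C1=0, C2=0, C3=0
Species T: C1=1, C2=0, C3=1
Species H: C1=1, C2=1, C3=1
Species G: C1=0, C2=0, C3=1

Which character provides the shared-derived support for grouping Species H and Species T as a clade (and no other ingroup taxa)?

C1

The outgroup has state '0' for every character, so '1' is the derived state throughout.
C1 (derived state '1') is shared by Species H and Species T — a synapomorphy uniting that clade.
C2 (derived state '1') is unique to Species H (autapomorphy; uninformative for grouping).
All ingroup taxa share the derived state '1' for C3; it defines the ingroup but does not resolve relationships within it.
Most parsimonious ingroup topology: ((Species T,Species H),Species G).
The clade {Species H, Species T} is supported by C1: its derived state '1' occurs in exactly those taxa and in no other taxon (including the outgroup).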